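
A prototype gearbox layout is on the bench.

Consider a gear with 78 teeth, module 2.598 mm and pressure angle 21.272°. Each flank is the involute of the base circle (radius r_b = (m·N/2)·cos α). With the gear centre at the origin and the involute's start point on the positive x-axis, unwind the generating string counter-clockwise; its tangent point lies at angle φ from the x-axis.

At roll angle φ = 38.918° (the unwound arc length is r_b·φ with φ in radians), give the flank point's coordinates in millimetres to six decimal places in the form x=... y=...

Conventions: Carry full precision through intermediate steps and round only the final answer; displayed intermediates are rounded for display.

x=113.751424 y=9.415635

recognized (one wheel, involute flank): single-mesh tooth geometry, m = 2.598, N = 78
pitch radius r_p = m·N/2 = 2.598·78/2 = 101.322000
base radius r_b = r_p·cos α = 101.322000·cos 21.272° = 94.418794
roll angle φ = 38.918° = 0.67924724 rad
x = r_b·(cos φ + φ·sin φ) = 113.751424
y = r_b·(sin φ − φ·cos φ) = 9.415635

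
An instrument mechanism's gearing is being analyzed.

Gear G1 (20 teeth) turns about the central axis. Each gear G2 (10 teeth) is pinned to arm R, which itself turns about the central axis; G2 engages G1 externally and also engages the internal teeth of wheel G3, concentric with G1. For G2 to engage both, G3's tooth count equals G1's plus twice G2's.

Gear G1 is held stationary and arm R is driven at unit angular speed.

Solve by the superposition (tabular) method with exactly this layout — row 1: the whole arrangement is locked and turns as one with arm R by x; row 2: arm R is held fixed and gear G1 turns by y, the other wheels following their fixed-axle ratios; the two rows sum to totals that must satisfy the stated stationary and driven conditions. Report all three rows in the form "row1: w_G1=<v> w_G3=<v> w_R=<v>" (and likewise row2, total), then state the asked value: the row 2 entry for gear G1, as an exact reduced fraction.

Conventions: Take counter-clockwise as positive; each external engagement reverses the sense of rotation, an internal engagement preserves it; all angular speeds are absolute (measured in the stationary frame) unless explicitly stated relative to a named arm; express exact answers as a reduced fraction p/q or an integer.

row1: w_G1=1 w_G3=1 w_R=1
row2: w_G1=-1 w_G3=1/2 w_R=0
total: w_G1=0 w_G3=3/2 w_R=1
asked value: -1

planetary set (20T centre, 10T on arm, 40T internal) — Willis relation
row 1 (train locked, turned with arm): all members turn x
superposition row 2 [arm held]: sun y, ring −(20/40)·y, arm 0
boundary: total ω_sun = x + y = 0 and total ω_arm = x = 1  ⇒  y = -1, x = 1
row 2 ring = −(20/40)·(-1) = 1/2
totals (row 1 + row 2): sun 1 + (-1) = 0, ring 1 + 1/2 = 3/2, arm 1 + 0 = 1
asked cell (row2, sun) = -1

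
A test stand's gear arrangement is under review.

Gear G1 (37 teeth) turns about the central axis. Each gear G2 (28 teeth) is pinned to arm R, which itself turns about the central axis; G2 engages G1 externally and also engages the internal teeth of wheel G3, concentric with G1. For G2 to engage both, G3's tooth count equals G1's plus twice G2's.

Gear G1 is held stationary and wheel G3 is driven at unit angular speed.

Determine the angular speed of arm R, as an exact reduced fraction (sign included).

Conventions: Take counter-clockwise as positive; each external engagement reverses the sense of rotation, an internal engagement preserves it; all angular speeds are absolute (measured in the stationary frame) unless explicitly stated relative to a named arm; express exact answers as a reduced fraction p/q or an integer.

recognized (axles ride arm R): planetary set, 37/28/93 teeth
ring teeth: 37 + 2·28 = 93
37(ω_sun−ω_arm) = −93(ω_ring−ω_arm),  ω_sun = 0, ω_ring = 1
37(0−ω_arm) = −93(1−ω_arm)  ⇒  130·ω_arm = 93  ⇒  ω_arm = 93/130
exact speed ratio = 93/130

93/130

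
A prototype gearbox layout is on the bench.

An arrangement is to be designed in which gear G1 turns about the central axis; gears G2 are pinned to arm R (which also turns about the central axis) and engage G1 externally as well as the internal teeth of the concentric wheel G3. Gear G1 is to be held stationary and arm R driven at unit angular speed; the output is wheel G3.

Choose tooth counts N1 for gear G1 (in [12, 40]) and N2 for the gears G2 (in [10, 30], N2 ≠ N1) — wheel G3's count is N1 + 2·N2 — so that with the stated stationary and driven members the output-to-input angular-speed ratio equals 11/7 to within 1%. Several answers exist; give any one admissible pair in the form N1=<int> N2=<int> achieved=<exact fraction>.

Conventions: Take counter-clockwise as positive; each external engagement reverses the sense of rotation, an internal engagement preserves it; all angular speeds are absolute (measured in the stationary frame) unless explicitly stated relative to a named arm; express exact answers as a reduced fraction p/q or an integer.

class = planetary set [ratio 11/7 wanted; Willis about the carrier]
Willis with ω_sun = 0: ω_ring/ω_arm = (N1+N3)/N3; set equal to 11/7  ⇒  N3/N1 = 1/(11/7 − 1) = 7/4
N3 = N1 + 2·N2  ⇒  N2/N1 = (N3/N1 − 1)/2 = (7/4 − 1)/2 = 3/8
smallest multiple with N1 ≥ 12 and N2 ≥ 10: k = 4  ⇒  N1 = 4·8 = 32, N2 = 4·3 = 12 (N1 ≤ 40, N2 ≤ 30, N2 ≠ N1 ✓), N3 = 32 + 2·12 = 56
check: (N1+N3)/N3 with N1 = 32, N3 = 56 gives 11/7; |achieved − target| = 0 ≤ 11/700 ✓

N1=32 N2=12 achieved=11/7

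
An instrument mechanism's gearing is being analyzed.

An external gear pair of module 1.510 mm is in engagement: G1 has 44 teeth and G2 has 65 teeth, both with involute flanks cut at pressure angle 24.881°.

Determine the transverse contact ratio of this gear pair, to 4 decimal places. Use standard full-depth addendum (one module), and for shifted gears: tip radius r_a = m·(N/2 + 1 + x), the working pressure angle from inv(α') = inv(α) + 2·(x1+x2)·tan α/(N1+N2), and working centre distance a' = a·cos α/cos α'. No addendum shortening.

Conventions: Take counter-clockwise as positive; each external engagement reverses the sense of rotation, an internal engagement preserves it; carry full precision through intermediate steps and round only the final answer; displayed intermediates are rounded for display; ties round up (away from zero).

1.5461

recognized (one external pair, fixed centres): single-mesh tooth geometry, m = 1.510, N1 = 44, N2 = 65
base radii: r_b1 = 30.136639, r_b2 = 44.520034
tip radii: r_a1 = 34.730000, r_a2 = 50.585000
no profile shift: α' = α, a' = a
action lengths: √(r_a1²−r_b1²) = 17.261399, √(r_a2²−r_b2²) = 24.016843
base pitch p_b = π·m·cos α = 4.303502
CR = (17.261399 + 24.016843 − 82.295000·sin 24.88100°)/4.303502 = 1.546149
contact ratio ≈ 1.5461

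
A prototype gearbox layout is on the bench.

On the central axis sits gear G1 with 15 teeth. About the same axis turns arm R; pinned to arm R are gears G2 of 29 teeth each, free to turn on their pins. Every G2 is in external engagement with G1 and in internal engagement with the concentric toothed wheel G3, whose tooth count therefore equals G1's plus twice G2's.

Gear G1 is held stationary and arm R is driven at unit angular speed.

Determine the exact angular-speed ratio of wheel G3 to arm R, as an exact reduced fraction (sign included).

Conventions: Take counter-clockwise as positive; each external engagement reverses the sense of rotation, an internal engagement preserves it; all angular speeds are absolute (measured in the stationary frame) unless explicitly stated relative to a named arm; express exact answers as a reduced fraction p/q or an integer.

topology: planetary set — G1 15T / G2 29T / G3 73T, arm = carrier (Willis)
ring teeth: 15 + 2·29 = 73
15(ω_sun−ω_arm) = −73(ω_ring−ω_arm),  ω_sun = 0, ω_arm = 1
ω_ring = 1 − (15/73)(0−1) = 88/73
ω_out/ω_in = 88/73

88/73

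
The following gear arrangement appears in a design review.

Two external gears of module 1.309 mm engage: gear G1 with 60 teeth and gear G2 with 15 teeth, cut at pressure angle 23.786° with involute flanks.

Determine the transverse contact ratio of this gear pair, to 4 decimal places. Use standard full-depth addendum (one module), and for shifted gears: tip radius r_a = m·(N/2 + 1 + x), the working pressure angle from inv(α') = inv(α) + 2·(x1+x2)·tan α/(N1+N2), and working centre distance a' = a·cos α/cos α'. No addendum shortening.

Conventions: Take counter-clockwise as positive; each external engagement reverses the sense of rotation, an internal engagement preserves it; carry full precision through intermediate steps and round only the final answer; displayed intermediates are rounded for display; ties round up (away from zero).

single-mesh involute tooth geometry (60T engaging 15T at module 1.309)
base radii: r_b1 = 35.934337, r_b2 = 8.983584
tip radii: r_a1 = 40.579000, r_a2 = 11.126500
no profile shift: α' = α, a' = a
action lengths: √(r_a1²−r_b1²) = 18.851489, √(r_a2²−r_b2²) = 6.564618
base pitch p_b = π·m·cos α = 3.763035
CR = (18.851489 + 6.564618 − 49.087500·sin 23.78600°)/3.763035 = 1.492958
contact ratio ≈ 1.4930

1.4930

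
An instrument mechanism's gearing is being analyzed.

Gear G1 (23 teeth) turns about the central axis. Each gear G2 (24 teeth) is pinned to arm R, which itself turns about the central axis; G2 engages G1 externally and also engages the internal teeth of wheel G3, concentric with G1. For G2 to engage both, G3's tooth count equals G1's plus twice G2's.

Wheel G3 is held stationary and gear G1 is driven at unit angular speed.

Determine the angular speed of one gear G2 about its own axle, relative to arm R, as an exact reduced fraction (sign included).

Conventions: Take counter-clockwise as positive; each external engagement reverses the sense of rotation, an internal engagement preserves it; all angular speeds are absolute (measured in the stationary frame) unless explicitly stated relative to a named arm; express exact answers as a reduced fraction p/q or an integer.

-1633/2256

class = planetary set [G3 = 23+2·24 = 71; Willis about the carrier]
ring teeth: 23 + 2·24 = 71
23(ω_sun−ω_arm) = −71(ω_ring−ω_arm),  ω_ring = 0, ω_sun = 1
23(1−ω_arm) = −71(0−ω_arm)  ⇒  94·ω_arm = 23  ⇒  ω_arm = 23/94
sun–planet mesh: 23·(1−23/94) = −24·(ω_p−ω_arm)  ⇒  ω_p−ω_arm = -1633/2256
exact speed ratio = -1633/2256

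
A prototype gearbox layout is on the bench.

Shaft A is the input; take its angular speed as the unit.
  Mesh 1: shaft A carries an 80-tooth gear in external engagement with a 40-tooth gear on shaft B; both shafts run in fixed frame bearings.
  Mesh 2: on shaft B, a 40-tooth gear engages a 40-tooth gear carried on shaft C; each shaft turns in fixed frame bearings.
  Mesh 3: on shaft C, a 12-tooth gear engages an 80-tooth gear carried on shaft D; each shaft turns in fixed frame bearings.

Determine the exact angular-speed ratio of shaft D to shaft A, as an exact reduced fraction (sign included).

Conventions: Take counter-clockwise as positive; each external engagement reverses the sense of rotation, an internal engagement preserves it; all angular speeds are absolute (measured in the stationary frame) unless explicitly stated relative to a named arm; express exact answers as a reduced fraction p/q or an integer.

class = fixed-axis compound train [3 meshes; 3 ratios multiply, 3 sense flips]
mesh 1 [80T→40T]: running ratio 2, sense −
mesh 2 [40T→40T]: running ratio 2, sense +
mesh 3 [12T→80T]: running ratio 3/10, sense −
ω_out/ω_in = -3/10

-3/10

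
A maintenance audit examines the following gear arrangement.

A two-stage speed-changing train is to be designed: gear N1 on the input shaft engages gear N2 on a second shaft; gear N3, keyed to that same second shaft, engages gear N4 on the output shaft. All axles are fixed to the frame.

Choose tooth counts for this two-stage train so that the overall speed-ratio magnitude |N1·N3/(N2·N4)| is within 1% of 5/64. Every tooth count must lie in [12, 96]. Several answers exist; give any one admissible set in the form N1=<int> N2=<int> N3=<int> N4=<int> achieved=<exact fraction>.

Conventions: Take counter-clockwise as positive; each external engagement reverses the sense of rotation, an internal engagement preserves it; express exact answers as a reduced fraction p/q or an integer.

design class (target 5/64): fixed-axis compound train
target = 5/64 in lowest terms: an exact hit needs N1·N3 = k·5 and N2·N4 = k·64 for one integer k, every count in [12, 96]; additionally prefer no 1:1 stage (N1 ≠ N2, N3 ≠ N4)
k = 1…35: no 1:1-free in-range split of k·5 and k·64 into factor pairs; take k = 36
k = 36: N1·N3 = 180 = 12·15, N2·N4 = 2304 = 24·96
achieved = 12·15/(24·96) = 5/64; |achieved − target| = 0 ≤ 1/1280 ✓

N1=12 N2=24 N3=15 N4=96 achieved=5/64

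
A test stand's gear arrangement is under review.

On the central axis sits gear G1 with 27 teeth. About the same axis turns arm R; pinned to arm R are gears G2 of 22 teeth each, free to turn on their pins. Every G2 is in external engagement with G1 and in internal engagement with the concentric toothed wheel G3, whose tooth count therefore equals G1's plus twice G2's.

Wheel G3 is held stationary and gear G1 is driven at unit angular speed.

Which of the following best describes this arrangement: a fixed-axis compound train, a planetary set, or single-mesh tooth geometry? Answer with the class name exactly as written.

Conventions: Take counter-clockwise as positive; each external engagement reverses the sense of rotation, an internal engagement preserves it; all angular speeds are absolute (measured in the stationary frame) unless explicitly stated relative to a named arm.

recognized (axles ride arm R): planetary set, 27/22/71 teeth
classification: planetary set

planetary set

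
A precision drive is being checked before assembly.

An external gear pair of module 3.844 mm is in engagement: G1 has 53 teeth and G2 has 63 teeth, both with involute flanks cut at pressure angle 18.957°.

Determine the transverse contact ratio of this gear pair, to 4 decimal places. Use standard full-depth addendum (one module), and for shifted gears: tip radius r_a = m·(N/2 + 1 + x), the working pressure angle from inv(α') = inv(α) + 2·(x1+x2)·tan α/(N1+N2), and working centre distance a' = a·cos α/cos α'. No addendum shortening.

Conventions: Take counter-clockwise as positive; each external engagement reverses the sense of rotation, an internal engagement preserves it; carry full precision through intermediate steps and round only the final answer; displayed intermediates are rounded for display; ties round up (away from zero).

1.8396

topology: single-mesh involute geometry — m = 3.844, 53T/63T pair
base radii: r_b1 = 96.341058, r_b2 = 114.518616
tip radii: r_a1 = 105.710000, r_a2 = 124.930000
no profile shift: α' = α, a' = a
action lengths: √(r_a1²−r_b1²) = 43.508674, √(r_a2²−r_b2²) = 49.929866
base pitch p_b = π·m·cos α = 11.421297
CR = (43.508674 + 49.929866 − 222.952000·sin 18.95700°)/11.421297 = 1.839607
contact ratio ≈ 1.8396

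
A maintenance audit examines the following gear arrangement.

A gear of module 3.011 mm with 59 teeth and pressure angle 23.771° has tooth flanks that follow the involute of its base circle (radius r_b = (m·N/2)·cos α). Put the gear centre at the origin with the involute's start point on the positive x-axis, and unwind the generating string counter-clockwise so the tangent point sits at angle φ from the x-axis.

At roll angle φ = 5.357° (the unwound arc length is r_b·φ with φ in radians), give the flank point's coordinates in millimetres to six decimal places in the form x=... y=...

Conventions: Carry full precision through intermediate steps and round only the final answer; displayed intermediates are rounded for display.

x=81.643495 y=0.022127

topology: single-mesh involute geometry — m = 3.011, N = 59
pitch radius r_p = m·N/2 = 3.011·59/2 = 88.824500
base radius r_b = r_p·cos α = 88.824500·cos 23.771° = 81.288967
roll angle φ = 5.357° = 0.09349729 rad
x = r_b·(cos φ + φ·sin φ) = 81.643495
y = r_b·(sin φ − φ·cos φ) = 0.022127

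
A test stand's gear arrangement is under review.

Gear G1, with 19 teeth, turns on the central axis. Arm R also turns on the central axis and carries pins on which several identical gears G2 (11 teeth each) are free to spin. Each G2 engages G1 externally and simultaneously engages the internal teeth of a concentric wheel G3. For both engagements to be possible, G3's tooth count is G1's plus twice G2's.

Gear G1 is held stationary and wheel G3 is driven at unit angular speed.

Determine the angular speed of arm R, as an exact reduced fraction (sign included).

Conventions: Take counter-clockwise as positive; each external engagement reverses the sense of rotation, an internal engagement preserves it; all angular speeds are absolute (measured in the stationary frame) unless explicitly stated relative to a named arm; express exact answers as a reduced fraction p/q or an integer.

recognized (axles ride arm R): planetary set, 19/11/41 teeth
ring teeth: 19 + 2·11 = 41
19(ω_sun−ω_arm) = −41(ω_ring−ω_arm),  ω_sun = 0, ω_ring = 1
19(0−ω_arm) = −41(1−ω_arm)  ⇒  60·ω_arm = 41  ⇒  ω_arm = 41/60
exact speed ratio = 41/60

41/60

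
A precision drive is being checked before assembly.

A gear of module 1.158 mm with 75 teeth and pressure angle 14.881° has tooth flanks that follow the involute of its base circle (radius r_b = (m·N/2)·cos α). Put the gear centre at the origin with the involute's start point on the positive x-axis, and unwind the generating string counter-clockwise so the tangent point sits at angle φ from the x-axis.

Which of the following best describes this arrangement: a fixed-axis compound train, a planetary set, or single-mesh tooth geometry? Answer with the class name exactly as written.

topology: single-mesh involute geometry — m = 1.158, N = 75
classification: single-mesh tooth geometry

single-mesh tooth geometry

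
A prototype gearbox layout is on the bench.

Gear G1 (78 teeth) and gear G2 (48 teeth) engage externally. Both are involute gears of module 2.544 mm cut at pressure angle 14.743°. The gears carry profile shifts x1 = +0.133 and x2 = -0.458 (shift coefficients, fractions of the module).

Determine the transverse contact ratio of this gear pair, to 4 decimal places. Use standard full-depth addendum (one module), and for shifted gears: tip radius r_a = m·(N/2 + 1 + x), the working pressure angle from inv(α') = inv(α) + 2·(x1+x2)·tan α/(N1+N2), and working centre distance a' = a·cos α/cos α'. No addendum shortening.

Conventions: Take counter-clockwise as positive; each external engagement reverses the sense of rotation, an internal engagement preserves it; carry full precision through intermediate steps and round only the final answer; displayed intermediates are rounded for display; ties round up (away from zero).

class = single-mesh tooth geometry [involute pair 78T × 48T, m = 2.544]
base radii: r_b1 = 95.949515, r_b2 = 59.045856
tip radii: r_a1 = 102.098352, r_a2 = 62.434848
inv(α') = inv(14.743°) + 2·(+0.133-0.458)·tan α/(78+48) = 0.00447599  ⇒  α' = 13.51656°
a' = a·cos α / cos α' = 160.2720·cos 14.743°/cos 13.51656° = 159.410664
action lengths: √(r_a1²−r_b1²) = 34.896475, √(r_a2²−r_b2²) = 20.290322
base pitch p_b = π·m·cos α = 7.729084
CR = (34.896475 + 20.290322 − 159.410664·sin 13.51656°)/7.729084 = 2.319590
contact ratio ≈ 2.3196

2.3196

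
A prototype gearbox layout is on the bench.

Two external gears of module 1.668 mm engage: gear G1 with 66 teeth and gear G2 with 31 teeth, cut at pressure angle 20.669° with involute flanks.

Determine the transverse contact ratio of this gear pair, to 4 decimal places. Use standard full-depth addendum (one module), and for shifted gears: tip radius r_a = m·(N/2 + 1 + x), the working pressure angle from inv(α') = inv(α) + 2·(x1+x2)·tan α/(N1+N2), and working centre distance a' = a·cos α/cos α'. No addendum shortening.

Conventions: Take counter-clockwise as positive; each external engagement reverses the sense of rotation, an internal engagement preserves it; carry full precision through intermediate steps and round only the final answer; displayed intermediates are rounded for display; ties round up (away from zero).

recognized (one external pair, fixed centres): single-mesh tooth geometry, m = 1.668, N1 = 66, N2 = 31
base radii: r_b1 = 51.501101, r_b2 = 24.189911
tip radii: r_a1 = 56.712000, r_a2 = 27.522000
no profile shift: α' = α, a' = a
action lengths: √(r_a1²−r_b1²) = 23.746317, √(r_a2²−r_b2²) = 13.126641
base pitch p_b = π·m·cos α = 4.902893
CR = (23.746317 + 13.126641 − 80.898000·sin 20.66900°)/4.902893 = 1.696651
contact ratio ≈ 1.6967

1.6967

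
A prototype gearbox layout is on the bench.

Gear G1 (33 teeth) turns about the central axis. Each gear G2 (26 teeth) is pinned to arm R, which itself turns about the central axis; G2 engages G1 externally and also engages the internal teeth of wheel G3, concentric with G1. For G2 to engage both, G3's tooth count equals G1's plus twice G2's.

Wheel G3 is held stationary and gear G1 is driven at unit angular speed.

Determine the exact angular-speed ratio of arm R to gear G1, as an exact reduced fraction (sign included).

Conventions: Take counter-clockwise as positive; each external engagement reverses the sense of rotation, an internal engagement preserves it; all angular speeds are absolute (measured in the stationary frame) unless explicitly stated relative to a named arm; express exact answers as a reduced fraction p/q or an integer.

33/118

planetary set (33T centre, 26T on arm, 85T internal) — Willis relation
ring teeth: 33 + 2·26 = 85
33(ω_sun−ω_arm) = −85(ω_ring−ω_arm),  ω_ring = 0, ω_sun = 1
33(1−ω_arm) = −85(0−ω_arm)  ⇒  118·ω_arm = 33  ⇒  ω_arm = 33/118
ω_out/ω_in = 33/118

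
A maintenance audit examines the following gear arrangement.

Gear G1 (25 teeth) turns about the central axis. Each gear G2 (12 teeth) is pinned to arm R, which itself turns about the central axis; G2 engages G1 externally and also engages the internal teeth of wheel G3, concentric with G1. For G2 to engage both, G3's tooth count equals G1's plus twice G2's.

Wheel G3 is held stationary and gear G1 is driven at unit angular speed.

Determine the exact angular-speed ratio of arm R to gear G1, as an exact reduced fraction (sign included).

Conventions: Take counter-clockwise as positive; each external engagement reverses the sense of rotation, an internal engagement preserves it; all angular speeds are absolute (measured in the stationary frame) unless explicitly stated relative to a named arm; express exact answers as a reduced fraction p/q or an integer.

25/74

planetary set (25T centre, 12T on arm, 49T internal) — Willis relation
ring teeth: 25 + 2·12 = 49
25(ω_sun−ω_arm) = −49(ω_ring−ω_arm),  ω_ring = 0, ω_sun = 1
25(1−ω_arm) = −49(0−ω_arm)  ⇒  74·ω_arm = 25  ⇒  ω_arm = 25/74
ω_out/ω_in = 25/74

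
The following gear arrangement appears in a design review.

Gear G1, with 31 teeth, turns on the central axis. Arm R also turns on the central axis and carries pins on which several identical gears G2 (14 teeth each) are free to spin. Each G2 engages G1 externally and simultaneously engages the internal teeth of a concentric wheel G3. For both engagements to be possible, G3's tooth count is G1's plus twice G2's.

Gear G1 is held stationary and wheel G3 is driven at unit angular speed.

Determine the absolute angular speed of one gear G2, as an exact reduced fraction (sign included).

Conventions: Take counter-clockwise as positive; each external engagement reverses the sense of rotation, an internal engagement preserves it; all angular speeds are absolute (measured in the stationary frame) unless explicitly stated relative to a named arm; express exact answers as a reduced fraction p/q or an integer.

planetary set (31T centre, 14T on arm, 59T internal) — Willis relation
ring teeth: 31 + 2·14 = 59
31(ω_sun−ω_arm) = −59(ω_ring−ω_arm),  ω_sun = 0, ω_ring = 1
31(0−ω_arm) = −59(1−ω_arm)  ⇒  90·ω_arm = 59  ⇒  ω_arm = 59/90
sun–planet mesh: 31·(0−59/90) = −14·(ω_p−ω_arm)  ⇒  ω_p−ω_arm = 1829/1260
ω_p = 59/90 + 1829/1260 = 59/28
exact speed ratio = 59/28

59/28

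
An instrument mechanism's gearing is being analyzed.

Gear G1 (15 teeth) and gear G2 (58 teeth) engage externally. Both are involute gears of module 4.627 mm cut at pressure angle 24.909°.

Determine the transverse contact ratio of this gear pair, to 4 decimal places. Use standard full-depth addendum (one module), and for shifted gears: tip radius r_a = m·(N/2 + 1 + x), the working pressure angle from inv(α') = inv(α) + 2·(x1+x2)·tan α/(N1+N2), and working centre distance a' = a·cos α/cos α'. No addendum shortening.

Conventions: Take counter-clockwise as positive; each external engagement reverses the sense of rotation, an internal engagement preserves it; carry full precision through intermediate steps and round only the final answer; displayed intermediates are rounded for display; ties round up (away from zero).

1.4574

recognized (one external pair, fixed centres): single-mesh tooth geometry, m = 4.627, N1 = 15, N2 = 58
base radii: r_b1 = 31.474399, r_b2 = 121.701011
tip radii: r_a1 = 39.329500, r_a2 = 138.810000
no profile shift: α' = α, a' = a
action lengths: √(r_a1²−r_b1²) = 23.583294, √(r_a2²−r_b2²) = 66.761366
base pitch p_b = π·m·cos α = 13.183966
CR = (23.583294 + 66.761366 − 168.885500·sin 24.90900°)/13.183966 = 1.457358
contact ratio ≈ 1.4574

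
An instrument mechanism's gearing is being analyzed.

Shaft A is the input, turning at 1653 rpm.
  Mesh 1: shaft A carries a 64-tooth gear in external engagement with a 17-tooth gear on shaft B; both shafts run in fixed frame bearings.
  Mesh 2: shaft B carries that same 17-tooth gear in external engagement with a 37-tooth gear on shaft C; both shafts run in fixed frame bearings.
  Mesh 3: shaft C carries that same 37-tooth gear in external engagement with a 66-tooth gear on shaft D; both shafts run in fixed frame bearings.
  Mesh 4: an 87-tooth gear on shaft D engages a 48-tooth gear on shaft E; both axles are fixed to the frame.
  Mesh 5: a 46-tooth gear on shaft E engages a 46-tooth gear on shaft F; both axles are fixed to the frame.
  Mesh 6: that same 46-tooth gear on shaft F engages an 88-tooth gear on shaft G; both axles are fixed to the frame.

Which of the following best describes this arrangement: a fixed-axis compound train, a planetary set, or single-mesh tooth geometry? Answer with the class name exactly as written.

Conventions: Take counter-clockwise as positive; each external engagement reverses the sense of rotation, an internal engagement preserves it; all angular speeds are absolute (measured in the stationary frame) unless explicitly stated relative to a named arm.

topology: fixed-axis compound train — 6 meshes, A→G
classification: fixed-axis compound train

fixed-axis compound train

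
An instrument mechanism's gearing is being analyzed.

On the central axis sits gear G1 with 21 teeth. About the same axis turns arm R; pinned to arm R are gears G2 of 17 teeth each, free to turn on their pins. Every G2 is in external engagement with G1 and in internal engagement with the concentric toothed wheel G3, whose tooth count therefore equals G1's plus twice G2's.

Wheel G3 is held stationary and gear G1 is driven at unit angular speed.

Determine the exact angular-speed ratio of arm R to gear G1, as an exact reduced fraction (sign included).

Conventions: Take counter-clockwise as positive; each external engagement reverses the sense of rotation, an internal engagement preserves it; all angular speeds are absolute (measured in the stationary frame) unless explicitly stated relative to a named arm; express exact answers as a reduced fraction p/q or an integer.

21/76

topology: planetary set — G1 21T / G2 17T / G3 55T, arm = carrier (Willis)
ring teeth: 21 + 2·17 = 55
21(ω_sun−ω_arm) = −55(ω_ring−ω_arm),  ω_ring = 0, ω_sun = 1
21(1−ω_arm) = −55(0−ω_arm)  ⇒  76·ω_arm = 21  ⇒  ω_arm = 21/76
ω_out/ω_in = 21/76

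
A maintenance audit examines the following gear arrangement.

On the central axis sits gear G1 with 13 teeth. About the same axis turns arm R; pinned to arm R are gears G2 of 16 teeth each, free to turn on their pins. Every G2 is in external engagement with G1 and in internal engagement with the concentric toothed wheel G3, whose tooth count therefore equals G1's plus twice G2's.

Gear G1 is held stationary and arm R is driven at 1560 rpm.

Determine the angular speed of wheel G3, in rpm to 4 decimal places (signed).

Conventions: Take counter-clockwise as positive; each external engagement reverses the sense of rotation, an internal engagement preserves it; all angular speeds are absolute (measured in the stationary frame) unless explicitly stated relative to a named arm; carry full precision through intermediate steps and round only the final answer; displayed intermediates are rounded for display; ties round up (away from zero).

topology: planetary set — G1 13T / G2 16T / G3 45T, arm = carrier (Willis)
normalise by the input: solve with ω_arm = 1, then scale by 1560 rpm
ring teeth: 13 + 2·16 = 45
13(ω_sun−ω_arm) = −45(ω_ring−ω_arm),  ω_sun = 0, ω_arm = 1
ω_ring = 1 − (13/45)(0−1) = 58/45
scale: ω_ring = 58/45 × 1560 rpm = +2010.6667 rpm

+2010.6667 rpm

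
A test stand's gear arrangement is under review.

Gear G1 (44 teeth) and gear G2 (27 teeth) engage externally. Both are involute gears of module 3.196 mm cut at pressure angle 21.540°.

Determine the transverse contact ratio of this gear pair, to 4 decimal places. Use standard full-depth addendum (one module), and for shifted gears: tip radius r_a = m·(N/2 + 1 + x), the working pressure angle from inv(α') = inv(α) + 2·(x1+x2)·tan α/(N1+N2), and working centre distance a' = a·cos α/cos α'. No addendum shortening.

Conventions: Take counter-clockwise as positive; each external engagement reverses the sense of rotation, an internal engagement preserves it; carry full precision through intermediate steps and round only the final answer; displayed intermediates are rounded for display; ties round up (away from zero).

1.6139

class = single-mesh tooth geometry [involute pair 44T × 27T, m = 3.196]
base radii: r_b1 = 65.401514, r_b2 = 40.132747
tip radii: r_a1 = 73.508000, r_a2 = 46.342000
no profile shift: α' = α, a' = a
action lengths: √(r_a1²−r_b1²) = 33.556938, √(r_a2²−r_b2²) = 23.172043
base pitch p_b = π·m·cos α = 9.339314
CR = (33.556938 + 23.172043 − 113.458000·sin 21.54000°)/9.339314 = 1.613908
contact ratio ≈ 1.6139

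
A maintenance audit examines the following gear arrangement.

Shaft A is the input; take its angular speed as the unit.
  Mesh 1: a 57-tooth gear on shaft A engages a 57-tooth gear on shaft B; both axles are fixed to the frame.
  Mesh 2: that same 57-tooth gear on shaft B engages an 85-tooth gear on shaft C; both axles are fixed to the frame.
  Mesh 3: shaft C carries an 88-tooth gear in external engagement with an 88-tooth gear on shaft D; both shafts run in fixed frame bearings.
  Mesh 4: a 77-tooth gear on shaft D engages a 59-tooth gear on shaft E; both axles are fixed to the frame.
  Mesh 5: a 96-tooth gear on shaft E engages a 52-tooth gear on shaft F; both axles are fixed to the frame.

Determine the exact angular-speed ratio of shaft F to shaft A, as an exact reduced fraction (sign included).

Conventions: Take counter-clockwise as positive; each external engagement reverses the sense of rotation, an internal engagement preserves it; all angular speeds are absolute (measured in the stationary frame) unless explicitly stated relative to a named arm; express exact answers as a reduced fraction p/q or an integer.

-105336/65195

class = fixed-axis compound train [5 meshes; 5 ratios multiply, 5 sense flips]
mesh 1 [57T→57T]: running ratio 1, sense −
mesh 2 [57T→85T]: running ratio 57/85, sense +
mesh 3 [88T→88T]: running ratio 57/85, sense −
mesh 4 [77T→59T]: running ratio 4389/5015, sense +
mesh 5 [96T→52T]: running ratio 105336/65195, sense −
ω_out/ω_in = -105336/65195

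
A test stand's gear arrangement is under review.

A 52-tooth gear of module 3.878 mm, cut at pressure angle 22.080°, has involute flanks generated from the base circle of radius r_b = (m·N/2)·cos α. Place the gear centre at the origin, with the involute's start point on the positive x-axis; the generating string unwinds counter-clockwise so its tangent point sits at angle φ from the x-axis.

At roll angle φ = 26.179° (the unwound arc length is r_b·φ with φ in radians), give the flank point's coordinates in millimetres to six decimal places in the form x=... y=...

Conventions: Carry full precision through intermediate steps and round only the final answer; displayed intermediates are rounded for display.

x=102.682988 y=2.909228

class = single-mesh tooth geometry [base-circle involute, m = 3.878, 52T]
pitch radius r_p = m·N/2 = 3.878·52/2 = 100.828000
base radius r_b = r_p·cos α = 100.828000·cos 22.080° = 93.433265
roll angle φ = 26.179° = 0.45690974 rad
x = r_b·(cos φ + φ·sin φ) = 102.682988
y = r_b·(sin φ − φ·cos φ) = 2.909228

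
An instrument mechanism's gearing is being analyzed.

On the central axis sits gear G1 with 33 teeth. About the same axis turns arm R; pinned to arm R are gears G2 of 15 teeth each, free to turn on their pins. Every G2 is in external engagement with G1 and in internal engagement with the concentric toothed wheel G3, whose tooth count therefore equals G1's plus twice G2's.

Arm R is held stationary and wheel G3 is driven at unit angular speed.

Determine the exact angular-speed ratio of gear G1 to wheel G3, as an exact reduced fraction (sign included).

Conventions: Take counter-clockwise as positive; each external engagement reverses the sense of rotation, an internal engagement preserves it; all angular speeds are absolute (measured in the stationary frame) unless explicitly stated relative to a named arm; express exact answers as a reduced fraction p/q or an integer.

recognized (axles ride arm R): planetary set, 33/15/63 teeth
ring teeth: 33 + 2·15 = 63
33(ω_sun−ω_arm) = −63(ω_ring−ω_arm),  ω_arm = 0, ω_ring = 1
ω_sun = 0 − (63/33)(1−0) = -21/11
ω_out/ω_in = -21/11

-21/11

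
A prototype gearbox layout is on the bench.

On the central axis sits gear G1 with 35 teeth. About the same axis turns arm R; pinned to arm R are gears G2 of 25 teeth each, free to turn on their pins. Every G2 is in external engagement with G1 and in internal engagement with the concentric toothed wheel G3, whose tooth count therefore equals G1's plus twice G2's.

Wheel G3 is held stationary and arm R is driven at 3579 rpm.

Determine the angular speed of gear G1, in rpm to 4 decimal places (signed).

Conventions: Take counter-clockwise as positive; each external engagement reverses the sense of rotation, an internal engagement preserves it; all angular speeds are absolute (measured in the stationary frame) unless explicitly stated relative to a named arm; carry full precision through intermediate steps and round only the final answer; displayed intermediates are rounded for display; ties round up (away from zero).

+12270.8571 rpm

recognized (axles ride arm R): planetary set, 35/25/85 teeth
normalise by the input: solve with ω_arm = 1, then scale by 3579 rpm
ring teeth: 35 + 2·25 = 85
35(ω_sun−ω_arm) = −85(ω_ring−ω_arm),  ω_ring = 0, ω_arm = 1
ω_sun = 1 − (85/35)(0−1) = 24/7
scale: ω_sun = 24/7 × 3579 rpm = +12270.8571 rpm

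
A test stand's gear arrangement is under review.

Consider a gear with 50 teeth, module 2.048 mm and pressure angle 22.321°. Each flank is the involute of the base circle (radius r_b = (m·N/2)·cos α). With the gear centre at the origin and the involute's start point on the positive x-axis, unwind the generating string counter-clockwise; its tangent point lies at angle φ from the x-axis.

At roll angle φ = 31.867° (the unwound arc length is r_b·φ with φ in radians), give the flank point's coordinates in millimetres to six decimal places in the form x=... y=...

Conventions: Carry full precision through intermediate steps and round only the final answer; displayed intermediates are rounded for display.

x=54.132484 y=2.633206

recognized (one wheel, involute flank): single-mesh tooth geometry, m = 2.048, N = 50
pitch radius r_p = m·N/2 = 2.048·50/2 = 51.200000
base radius r_b = r_p·cos α = 51.200000·cos 22.321° = 47.363614
roll angle φ = 31.867° = 0.55618407 rad
x = r_b·(cos φ + φ·sin φ) = 54.132484
y = r_b·(sin φ − φ·cos φ) = 2.633206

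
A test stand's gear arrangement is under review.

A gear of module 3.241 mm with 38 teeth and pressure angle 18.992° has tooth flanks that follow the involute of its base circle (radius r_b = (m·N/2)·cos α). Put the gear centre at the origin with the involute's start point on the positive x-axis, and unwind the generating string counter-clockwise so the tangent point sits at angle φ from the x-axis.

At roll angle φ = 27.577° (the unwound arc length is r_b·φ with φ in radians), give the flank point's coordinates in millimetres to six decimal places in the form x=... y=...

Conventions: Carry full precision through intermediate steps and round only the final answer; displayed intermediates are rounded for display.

x=64.585671 y=2.114371

single-mesh involute tooth geometry (38T wheel at module 3.241)
pitch radius r_p = m·N/2 = 3.241·38/2 = 61.579000
base radius r_b = r_p·cos α = 61.579000·cos 18.992° = 58.226887
roll angle φ = 27.577° = 0.48130945 rad
x = r_b·(cos φ + φ·sin φ) = 64.585671
y = r_b·(sin φ − φ·cos φ) = 2.114371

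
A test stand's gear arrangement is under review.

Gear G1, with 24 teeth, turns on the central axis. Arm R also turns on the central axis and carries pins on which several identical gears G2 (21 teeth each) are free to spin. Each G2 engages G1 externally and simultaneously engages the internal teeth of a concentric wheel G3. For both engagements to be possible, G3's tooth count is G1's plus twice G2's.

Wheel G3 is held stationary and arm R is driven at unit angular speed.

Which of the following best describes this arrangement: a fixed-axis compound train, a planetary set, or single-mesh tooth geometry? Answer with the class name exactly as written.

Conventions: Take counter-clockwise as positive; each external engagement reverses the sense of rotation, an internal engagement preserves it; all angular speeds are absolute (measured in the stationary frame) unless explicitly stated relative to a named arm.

planetary set

topology: planetary set — G1 24T / G2 21T / G3 66T, arm = carrier (Willis)
classification: planetary set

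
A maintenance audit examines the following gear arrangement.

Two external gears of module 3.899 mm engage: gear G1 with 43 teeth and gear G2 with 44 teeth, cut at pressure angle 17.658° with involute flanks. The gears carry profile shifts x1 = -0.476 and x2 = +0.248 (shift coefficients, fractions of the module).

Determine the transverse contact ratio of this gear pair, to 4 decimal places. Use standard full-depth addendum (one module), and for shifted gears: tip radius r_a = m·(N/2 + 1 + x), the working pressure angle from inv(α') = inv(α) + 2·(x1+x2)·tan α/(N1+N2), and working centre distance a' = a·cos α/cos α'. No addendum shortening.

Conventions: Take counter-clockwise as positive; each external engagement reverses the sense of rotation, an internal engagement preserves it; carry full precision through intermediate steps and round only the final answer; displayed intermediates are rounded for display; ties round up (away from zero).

single-mesh involute tooth geometry (43T engaging 44T at module 3.899)
base radii: r_b1 = 79.878844, r_b2 = 81.736492
tip radii: r_a1 = 85.871576, r_a2 = 90.643952
inv(α') = inv(17.658°) + 2·(-0.476+0.248)·tan α/(43+44) = 0.00847445  ⇒  α' = 16.65535°
a' = a·cos α / cos α' = 169.6065·cos 17.658°/cos 16.65535° = 168.692647
action lengths: √(r_a1²−r_b1²) = 31.516628, √(r_a2²−r_b2²) = 39.185099
base pitch p_b = π·m·cos α = 11.671944
CR = (31.516628 + 39.185099 − 168.692647·sin 16.65535°)/11.671944 = 1.915023
contact ratio ≈ 1.9150

1.9150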